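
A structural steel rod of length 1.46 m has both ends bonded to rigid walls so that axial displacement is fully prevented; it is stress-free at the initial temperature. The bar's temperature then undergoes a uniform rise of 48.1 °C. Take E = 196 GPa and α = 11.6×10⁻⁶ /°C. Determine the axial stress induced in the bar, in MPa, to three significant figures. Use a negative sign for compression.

Free thermal expansion αLΔT = 11.6e-6 · 1460 · 48.1 = 0.8146 mm.
The walls impose strain ε = −(0.8146)/1460 = -5.5796e-04; σ = Eε = 196000 · -5.5796e-04 = -109.4 MPa.

-109 MPa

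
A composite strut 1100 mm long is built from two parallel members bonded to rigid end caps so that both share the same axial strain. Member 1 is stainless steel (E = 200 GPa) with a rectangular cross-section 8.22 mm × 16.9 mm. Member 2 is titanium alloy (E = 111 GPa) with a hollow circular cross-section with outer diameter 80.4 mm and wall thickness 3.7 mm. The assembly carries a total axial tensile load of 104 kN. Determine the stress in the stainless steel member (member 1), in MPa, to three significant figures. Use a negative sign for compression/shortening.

164 MPa

A_1 = 138.9 mm².
A_2 = 891.6 mm².
Equal strain + equilibrium ⇒ each member carries load in proportion to AE: A₁E₁ = 27780000 N, A₂E₂ = 98960000 N, ΣAE = 126700000 N.
σ₁ = P·E₁/ΣAE = 104000·200000/126700000 = 164.1 MPa.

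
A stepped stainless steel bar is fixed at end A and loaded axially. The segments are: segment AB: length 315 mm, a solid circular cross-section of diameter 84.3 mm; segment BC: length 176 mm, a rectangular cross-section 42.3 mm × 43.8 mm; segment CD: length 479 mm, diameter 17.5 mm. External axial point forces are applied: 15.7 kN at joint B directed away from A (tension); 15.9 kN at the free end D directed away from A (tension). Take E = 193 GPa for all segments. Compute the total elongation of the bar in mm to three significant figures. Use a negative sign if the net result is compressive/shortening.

0.181 mm

Internal axial forces (sectioning from the free end, tension +): N_CD = 15.9 kN, N_BC = 15.9 kN, N_AB = 31.6 kN.
A_AB = 5581 mm².
A_BC = 1853 mm².
A_CD = 240.5 mm².
δ_AB = 31600·315/(5581·193000) = 0.00924 mm
δ_BC = 15900·176/(1853·193000) = 0.007826 mm
δ_CD = 15900·479/(240.5·193000) = 0.1641 mm
δ = Σδ_i = 0.1811 mm.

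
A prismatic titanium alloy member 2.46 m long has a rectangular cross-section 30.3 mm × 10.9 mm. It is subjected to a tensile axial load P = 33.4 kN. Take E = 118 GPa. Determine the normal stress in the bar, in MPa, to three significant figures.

A = 330.3 mm².
σ = N/A = 33400/330.3 = 101.1 MPa.

101 MPa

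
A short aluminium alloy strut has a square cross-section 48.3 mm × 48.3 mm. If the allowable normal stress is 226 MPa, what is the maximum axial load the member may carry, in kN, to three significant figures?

A = 2333 mm².
P_max = σ_allow · A = 226 · 2333 = 527200 N = 527.2 kN.

527 kN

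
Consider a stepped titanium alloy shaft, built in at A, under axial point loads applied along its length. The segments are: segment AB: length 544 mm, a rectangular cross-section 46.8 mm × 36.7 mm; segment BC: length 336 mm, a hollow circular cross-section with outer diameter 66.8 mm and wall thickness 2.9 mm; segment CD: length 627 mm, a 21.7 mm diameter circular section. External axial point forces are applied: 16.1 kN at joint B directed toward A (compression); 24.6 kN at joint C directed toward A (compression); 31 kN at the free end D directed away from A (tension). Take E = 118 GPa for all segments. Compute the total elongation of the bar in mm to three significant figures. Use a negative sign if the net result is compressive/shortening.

0.451 mm

Internal axial forces (sectioning from the free end, tension +): N_CD = 31 kN, N_BC = 6.4 kN, N_AB = -9.7 kN.
A_AB = 1718 mm².
A_BC = 582.2 mm².
A_CD = 369.8 mm².
δ_AB = -9700·544/(1718·118000) = -0.02604 mm
δ_BC = 6400·336/(582.2·118000) = 0.0313 mm
δ_CD = 31000·627/(369.8·118000) = 0.4454 mm
δ = Σδ_i = 0.4507 mm.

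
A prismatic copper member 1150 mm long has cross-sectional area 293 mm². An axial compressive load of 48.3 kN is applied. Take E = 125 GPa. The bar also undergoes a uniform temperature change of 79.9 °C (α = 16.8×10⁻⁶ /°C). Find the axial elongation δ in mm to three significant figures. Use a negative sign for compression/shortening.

δ_mech = NL/(AE) = -48300·1150/(293·125000) = -1.517 mm.
δ_thermal = αLΔT = 16.8e-6·1150·79.9 = 1.544 mm.
δ = δ_mech + δ_thermal = 0.02708 mm.

0.0271 mm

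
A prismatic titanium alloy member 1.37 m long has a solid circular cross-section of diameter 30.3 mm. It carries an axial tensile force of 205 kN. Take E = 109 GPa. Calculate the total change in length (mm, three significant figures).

3.57 mm

A = 721.1 mm².
δ_mech = NL/(AE) = 205000·1370/(721.1·109000) = 3.573 mm.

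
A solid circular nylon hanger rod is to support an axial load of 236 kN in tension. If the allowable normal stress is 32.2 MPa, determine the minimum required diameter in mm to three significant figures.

96.6 mm

Required area A ≥ P/σ_allow = 236000/32.2 = 7329 mm².
For a solid circular section, d ≥ √(4A/π) = 96.6 mm.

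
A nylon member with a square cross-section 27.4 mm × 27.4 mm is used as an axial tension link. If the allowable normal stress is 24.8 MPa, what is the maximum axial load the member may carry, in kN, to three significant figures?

18.6 kN

A = 750.8 mm².
P_max = σ_allow · A = 24.8 · 750.8 = 18620 N = 18.62 kN.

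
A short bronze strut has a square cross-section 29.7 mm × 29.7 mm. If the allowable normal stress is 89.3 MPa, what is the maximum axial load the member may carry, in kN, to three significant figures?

A = 882.1 mm².
P_max = σ_allow · A = 89.3 · 882.1 = 78770 N = 78.77 kN.

78.8 kN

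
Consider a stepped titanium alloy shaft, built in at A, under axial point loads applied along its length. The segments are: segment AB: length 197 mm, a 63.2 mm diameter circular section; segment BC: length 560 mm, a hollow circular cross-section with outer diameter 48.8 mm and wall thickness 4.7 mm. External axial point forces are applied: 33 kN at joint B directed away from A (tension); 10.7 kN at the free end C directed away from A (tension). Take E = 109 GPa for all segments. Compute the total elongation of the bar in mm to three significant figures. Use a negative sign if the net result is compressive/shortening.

0.110 mm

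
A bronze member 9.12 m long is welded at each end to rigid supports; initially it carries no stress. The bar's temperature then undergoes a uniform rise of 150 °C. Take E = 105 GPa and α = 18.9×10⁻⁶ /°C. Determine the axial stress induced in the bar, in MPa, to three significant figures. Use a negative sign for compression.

-298 MPa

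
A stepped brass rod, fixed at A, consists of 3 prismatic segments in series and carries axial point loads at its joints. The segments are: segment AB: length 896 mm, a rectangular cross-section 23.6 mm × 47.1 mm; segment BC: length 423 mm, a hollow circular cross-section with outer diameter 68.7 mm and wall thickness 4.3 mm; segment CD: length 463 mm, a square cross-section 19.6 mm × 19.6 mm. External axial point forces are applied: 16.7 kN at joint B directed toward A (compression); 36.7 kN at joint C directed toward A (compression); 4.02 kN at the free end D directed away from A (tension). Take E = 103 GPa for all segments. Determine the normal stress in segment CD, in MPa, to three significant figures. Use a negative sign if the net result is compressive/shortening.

Internal axial forces (sectioning from the free end, tension +): N_CD = 4.02 kN, N_BC = -32.68 kN, N_AB = -49.38 kN.
A_CD = 384.2 mm².
σ_CD = N_CD/A_CD = 4020/384.2 = 10.46 MPa.

10.5 MPa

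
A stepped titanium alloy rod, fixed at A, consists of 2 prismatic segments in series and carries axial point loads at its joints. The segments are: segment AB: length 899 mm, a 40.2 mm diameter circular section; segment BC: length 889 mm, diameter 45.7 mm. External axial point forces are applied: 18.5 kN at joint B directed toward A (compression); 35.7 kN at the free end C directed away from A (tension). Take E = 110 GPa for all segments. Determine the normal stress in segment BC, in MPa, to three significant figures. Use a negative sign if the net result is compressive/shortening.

Internal axial forces (sectioning from the free end, tension +): N_BC = 35.7 kN, N_AB = 17.2 kN.
A_BC = 1640 mm².
σ_BC = N_BC/A_BC = 35700/1640 = 21.76 MPa.

21.8 MPa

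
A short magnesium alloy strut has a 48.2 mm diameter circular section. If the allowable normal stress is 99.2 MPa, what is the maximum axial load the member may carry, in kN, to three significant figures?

181 kN

A = 1825 mm².
P_max = σ_allow · A = 99.2 · 1825 = 181000 N = 181 kN.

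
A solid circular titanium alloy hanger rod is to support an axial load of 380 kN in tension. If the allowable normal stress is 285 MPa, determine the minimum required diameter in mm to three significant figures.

Required area A ≥ P/σ_allow = 380000/285 = 1333 mm².
For a solid circular section, d ≥ √(4A/π) = 41.2 mm.

41.2 mm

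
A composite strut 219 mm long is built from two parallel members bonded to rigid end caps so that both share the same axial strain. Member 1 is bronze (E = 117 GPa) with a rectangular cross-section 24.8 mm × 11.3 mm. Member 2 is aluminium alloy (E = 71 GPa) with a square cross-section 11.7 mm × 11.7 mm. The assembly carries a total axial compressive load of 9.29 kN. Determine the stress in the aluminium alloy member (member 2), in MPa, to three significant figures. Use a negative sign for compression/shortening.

-15.5 MPa

A_1 = 280.2 mm².
A_2 = 136.9 mm².
Equal strain + equilibrium ⇒ each member carries load in proportion to AE: A₁E₁ = 32790000 N, A₂E₂ = 9719000 N, ΣAE = 42510000 N.
σ₂ = P·E₂/ΣAE = -9290·71000/42510000 = -15.52 MPa.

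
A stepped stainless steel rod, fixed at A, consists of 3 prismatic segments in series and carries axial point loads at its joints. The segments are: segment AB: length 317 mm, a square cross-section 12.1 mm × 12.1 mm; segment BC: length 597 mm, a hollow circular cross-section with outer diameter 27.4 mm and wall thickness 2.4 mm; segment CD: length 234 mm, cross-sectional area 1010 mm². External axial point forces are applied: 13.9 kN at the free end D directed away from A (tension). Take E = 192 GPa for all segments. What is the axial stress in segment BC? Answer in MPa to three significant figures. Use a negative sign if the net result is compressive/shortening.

73.7 MPa

Internal axial forces (sectioning from the free end, tension +): N_CD = 13.9 kN, N_BC = 13.9 kN, N_AB = 13.9 kN.
A_BC = 188.5 mm².
σ_BC = N_BC/A_BC = 13900/188.5 = 73.74 MPa.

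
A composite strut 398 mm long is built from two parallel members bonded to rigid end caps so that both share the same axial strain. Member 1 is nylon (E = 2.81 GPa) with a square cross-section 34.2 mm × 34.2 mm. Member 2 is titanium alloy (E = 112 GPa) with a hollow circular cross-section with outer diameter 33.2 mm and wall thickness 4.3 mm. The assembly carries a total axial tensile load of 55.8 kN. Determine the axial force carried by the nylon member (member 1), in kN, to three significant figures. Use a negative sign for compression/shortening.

3.90 kN

A_1 = 1170 mm².
A_2 = 390.4 mm².
Equal strain + equilibrium ⇒ each member carries load in proportion to AE: A₁E₁ = 3287000 N, A₂E₂ = 43730000 N, ΣAE = 47010000 N.
F₁ = P·A₁E₁/ΣAE = 55800·3287000/47010000 = 3901 N.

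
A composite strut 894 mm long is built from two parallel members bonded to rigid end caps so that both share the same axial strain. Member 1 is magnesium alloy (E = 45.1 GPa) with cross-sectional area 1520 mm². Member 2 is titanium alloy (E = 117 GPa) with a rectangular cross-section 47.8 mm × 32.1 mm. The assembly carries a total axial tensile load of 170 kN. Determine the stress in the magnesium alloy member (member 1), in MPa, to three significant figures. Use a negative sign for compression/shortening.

30.9 MPa

A_2 = 1534 mm².
Equal strain + equilibrium ⇒ each member carries load in proportion to AE: A₁E₁ = 68550000 N, A₂E₂ = 179500000 N, ΣAE = 248100000 N.
σ₁ = P·E₁/ΣAE = 170000·45100/248100000 = 30.91 MPa.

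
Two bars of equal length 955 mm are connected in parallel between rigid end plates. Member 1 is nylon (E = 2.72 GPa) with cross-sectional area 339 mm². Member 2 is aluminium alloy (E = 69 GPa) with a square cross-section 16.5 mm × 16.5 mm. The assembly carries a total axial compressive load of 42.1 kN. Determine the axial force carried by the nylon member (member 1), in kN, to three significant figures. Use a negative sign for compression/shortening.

A_2 = 272.2 mm².
Equal strain + equilibrium ⇒ each member carries load in proportion to AE: A₁E₁ = 922100 N, A₂E₂ = 18790000 N, ΣAE = 19710000 N.
F₁ = P·A₁E₁/ΣAE = -42100·922100/19710000 = -1970 N.

-1.97 kN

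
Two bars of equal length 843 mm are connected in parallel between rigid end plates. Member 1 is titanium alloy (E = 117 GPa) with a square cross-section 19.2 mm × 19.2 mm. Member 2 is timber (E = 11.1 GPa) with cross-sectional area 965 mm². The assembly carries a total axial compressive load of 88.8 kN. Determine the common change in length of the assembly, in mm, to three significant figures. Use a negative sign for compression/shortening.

A_1 = 368.6 mm².
Equal strain + equilibrium ⇒ each member carries load in proportion to AE: A₁E₁ = 43130000 N, A₂E₂ = 10710000 N, ΣAE = 53840000 N.
δ = PL/ΣAE = -88800·843/53840000 = -1.39 mm.

-1.39 mm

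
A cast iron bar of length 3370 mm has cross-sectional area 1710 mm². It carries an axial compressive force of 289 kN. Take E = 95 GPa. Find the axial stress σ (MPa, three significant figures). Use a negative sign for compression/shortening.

σ = N/A = -289000/1710 = -169 MPa.

-169 MPa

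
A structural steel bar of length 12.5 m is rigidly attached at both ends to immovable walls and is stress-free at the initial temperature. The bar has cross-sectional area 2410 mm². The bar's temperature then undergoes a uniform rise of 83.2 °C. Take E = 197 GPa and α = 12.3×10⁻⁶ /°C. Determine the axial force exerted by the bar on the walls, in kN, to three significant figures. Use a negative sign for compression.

Free thermal expansion αLΔT = 12.3e-6 · 12500 · 83.2 = 12.79 mm.
The walls impose strain ε = −(12.79)/12500 = -1.0234e-03; σ = Eε = 197000 · -1.0234e-03 = -201.6 MPa.
Wall reaction R = σ·A = -201.6·2410 = -485900 N = -485.9 kN.

-486 kN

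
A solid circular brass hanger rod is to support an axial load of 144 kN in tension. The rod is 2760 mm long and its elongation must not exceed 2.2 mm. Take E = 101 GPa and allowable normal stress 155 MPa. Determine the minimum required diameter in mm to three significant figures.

47.7 mm

Required area A ≥ P/σ_allow = 144000/155 = 929 mm².
For a solid circular section, d ≥ √(4A/π) = 34.39 mm.
Elongation limit: A ≥ PL/(Eδ_allow) = 144000·2760/(101000·2.2) = 1789 mm² ⇒ d ≥ 47.72 mm.
The elongation limit governs.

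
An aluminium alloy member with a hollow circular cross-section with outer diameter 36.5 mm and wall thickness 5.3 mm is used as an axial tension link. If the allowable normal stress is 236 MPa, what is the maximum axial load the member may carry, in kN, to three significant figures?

A = 519.5 mm².
P_max = σ_allow · A = 236 · 519.5 = 122600 N = 122.6 kN.

123 kN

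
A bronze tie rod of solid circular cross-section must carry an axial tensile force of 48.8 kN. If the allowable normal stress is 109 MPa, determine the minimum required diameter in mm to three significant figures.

Required area A ≥ P/σ_allow = 48800/109 = 447.7 mm².
For a solid circular section, d ≥ √(4A/π) = 23.88 mm.

23.9 mm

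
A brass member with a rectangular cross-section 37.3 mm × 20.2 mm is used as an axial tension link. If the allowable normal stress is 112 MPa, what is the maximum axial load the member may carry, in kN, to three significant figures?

84.4 kN

A = 753.5 mm².
P_max = σ_allow · A = 112 · 753.5 = 84390 N = 84.39 kN.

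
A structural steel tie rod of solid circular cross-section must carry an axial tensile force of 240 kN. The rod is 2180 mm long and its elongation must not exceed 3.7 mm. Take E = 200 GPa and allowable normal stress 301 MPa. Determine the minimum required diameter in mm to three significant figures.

31.9 mm

Required area A ≥ P/σ_allow = 240000/301 = 797.3 mm².
For a solid circular section, d ≥ √(4A/π) = 31.86 mm.
Elongation limit: A ≥ PL/(Eδ_allow) = 240000·2180/(200000·3.7) = 707 mm² ⇒ d ≥ 30 mm.
The stress limit governs.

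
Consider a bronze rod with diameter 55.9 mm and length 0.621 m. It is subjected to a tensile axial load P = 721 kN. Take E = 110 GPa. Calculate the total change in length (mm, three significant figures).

A = 2454 mm².
δ_mech = NL/(AE) = 721000·621/(2454·110000) = 1.659 mm.

1.66 mm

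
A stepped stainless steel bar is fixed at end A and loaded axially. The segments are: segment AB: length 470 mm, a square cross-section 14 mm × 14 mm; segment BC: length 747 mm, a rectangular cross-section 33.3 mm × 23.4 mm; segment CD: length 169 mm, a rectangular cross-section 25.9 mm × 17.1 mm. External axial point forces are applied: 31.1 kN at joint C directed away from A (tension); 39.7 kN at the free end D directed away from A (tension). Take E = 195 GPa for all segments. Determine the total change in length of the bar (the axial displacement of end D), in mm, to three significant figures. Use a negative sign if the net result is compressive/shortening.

1.30 mm

Internal axial forces (sectioning from the free end, tension +): N_CD = 39.7 kN, N_BC = 70.8 kN, N_AB = 70.8 kN.
A_AB = 196 mm².
A_BC = 779.2 mm².
A_CD = 442.9 mm².
δ_AB = 70800·470/(196·195000) = 0.8706 mm
δ_BC = 70800·747/(779.2·195000) = 0.3481 mm
δ_CD = 39700·169/(442.9·195000) = 0.07769 mm
δ = Σδ_i = 1.296 mm.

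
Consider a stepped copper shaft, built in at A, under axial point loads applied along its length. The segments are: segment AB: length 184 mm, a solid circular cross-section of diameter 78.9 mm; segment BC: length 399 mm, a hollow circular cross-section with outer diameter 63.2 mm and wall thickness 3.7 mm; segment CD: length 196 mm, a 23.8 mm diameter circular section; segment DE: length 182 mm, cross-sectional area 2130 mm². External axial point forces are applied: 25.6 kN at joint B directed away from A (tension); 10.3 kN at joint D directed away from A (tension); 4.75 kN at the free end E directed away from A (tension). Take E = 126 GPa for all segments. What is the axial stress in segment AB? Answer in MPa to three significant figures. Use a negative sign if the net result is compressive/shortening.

Internal axial forces (sectioning from the free end, tension +): N_DE = 4.75 kN, N_CD = 15.05 kN, N_BC = 15.05 kN, N_AB = 40.65 kN.
A_AB = 4889 mm².
σ_AB = N_AB/A_AB = 40650/4889 = 8.314 MPa.

8.31 MPa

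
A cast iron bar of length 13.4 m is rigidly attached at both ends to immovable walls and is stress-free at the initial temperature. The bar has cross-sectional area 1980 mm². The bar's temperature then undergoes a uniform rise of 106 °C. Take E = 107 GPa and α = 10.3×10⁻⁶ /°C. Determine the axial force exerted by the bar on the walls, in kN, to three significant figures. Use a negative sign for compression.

Free thermal expansion αLΔT = 10.3e-6 · 13400 · 106 = 14.63 mm.
The walls impose strain ε = −(14.63)/13400 = -1.0918e-03; σ = Eε = 107000 · -1.0918e-03 = -116.8 MPa.
Wall reaction R = σ·A = -116.8·1980 = -231300 N = -231.3 kN.

-231 kN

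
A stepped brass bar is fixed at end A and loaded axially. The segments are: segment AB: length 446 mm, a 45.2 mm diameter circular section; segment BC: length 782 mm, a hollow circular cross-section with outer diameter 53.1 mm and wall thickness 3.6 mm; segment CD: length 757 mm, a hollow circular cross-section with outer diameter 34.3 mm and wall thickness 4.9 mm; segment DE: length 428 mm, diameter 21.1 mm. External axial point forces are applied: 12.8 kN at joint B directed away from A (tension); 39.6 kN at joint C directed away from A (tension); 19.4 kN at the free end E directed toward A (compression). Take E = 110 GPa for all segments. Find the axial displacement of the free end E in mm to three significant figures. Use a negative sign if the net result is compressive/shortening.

Internal axial forces (sectioning from the free end, tension +): N_DE = -19.4 kN, N_CD = -19.4 kN, N_BC = 20.2 kN, N_AB = 33 kN.
A_AB = 1605 mm².
A_BC = 559.8 mm².
A_CD = 452.6 mm².
A_DE = 349.7 mm².
δ_AB = 33000·446/(1605·110000) = 0.08339 mm
δ_BC = 20200·782/(559.8·110000) = 0.2565 mm
δ_CD = -19400·757/(452.6·110000) = -0.295 mm
δ_DE = -19400·428/(349.7·110000) = -0.2159 mm
δ = Σδ_i = -0.171 mm.

-0.171 mm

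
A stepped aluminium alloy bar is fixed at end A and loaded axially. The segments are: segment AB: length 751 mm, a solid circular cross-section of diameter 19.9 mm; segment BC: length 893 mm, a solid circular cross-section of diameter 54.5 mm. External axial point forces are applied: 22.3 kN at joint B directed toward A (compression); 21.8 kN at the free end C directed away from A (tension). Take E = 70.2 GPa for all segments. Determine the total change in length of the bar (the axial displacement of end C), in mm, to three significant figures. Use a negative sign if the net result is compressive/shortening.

Internal axial forces (sectioning from the free end, tension +): N_BC = 21.8 kN, N_AB = -0.5 kN.
A_AB = 311 mm².
A_BC = 2333 mm².
δ_AB = -500·751/(311·70200) = -0.0172 mm
δ_BC = 21800·893/(2333·70200) = 0.1189 mm
δ = Σδ_i = 0.1017 mm.

0.102 mm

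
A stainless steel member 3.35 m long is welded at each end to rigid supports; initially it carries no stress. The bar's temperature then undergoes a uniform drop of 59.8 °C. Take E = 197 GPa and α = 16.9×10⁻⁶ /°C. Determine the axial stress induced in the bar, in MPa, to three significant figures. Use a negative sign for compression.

199 MPa

Free thermal expansion αLΔT = 16.9e-6 · 3350 · -59.8 = -3.386 mm.
The walls impose strain ε = −(-3.386)/3350 = 1.0106e-03; σ = Eε = 197000 · 1.0106e-03 = 199.1 MPa.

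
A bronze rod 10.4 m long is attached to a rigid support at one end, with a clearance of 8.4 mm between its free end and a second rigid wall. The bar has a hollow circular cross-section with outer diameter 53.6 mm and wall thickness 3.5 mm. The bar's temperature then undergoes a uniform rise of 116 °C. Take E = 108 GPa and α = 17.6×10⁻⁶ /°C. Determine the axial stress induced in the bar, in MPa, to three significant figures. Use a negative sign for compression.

Free thermal expansion αLΔT = 17.6e-6 · 10400 · 116 = 21.23 mm.
The walls engage after the gap closes; constrained expansion = 21.23 − 8.4 = 12.83 mm.
The walls impose strain ε = −(12.83)/10400 = -1.2339e-03; σ = Eε = 108000 · -1.2339e-03 = -133.3 MPa.

-133 MPa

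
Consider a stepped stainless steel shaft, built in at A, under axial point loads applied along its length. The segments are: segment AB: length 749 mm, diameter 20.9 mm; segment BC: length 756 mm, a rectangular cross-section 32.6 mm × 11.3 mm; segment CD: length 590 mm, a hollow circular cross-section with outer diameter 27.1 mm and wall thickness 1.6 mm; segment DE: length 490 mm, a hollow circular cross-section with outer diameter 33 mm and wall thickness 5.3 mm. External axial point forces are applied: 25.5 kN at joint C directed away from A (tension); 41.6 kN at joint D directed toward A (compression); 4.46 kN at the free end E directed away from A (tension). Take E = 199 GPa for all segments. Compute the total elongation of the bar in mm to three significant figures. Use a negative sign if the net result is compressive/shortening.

-1.08 mm

Internal axial forces (sectioning from the free end, tension +): N_DE = 4.46 kN, N_CD = -37.14 kN, N_BC = -11.64 kN, N_AB = -11.64 kN.
A_AB = 343.1 mm².
A_BC = 368.4 mm².
A_CD = 128.2 mm².
A_DE = 461.2 mm².
δ_AB = -11640·749/(343.1·199000) = -0.1277 mm
δ_BC = -11640·756/(368.4·199000) = -0.12 mm
δ_CD = -37140·590/(128.2·199000) = -0.8591 mm
δ_DE = 4460·490/(461.2·199000) = 0.02381 mm
δ = Σδ_i = -1.083 mm.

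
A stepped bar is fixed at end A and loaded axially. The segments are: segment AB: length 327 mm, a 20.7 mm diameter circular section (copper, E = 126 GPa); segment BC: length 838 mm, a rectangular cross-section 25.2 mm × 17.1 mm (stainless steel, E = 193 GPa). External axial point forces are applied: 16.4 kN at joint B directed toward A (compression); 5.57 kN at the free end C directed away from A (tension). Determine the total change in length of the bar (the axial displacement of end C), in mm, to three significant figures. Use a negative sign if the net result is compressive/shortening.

Internal axial forces (sectioning from the free end, tension +): N_BC = 5.57 kN, N_AB = -10.83 kN.
A_AB = 336.5 mm².
A_BC = 430.9 mm².
δ_AB = -10830·327/(336.5·126000) = -0.08352 mm
δ_BC = 5570·838/(430.9·193000) = 0.05612 mm
δ = Σδ_i = -0.02739 mm.

-0.0274 mm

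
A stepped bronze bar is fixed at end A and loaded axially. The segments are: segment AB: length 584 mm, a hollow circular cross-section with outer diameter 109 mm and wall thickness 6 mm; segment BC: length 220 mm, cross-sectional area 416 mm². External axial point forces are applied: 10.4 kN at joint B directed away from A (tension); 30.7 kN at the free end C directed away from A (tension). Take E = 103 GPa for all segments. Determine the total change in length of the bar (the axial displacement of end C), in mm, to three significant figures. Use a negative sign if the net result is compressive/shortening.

Internal axial forces (sectioning from the free end, tension +): N_BC = 30.7 kN, N_AB = 41.1 kN.
A_AB = 1942 mm².
δ_AB = 41100·584/(1942·103000) = 0.12 mm
δ_BC = 30700·220/(416·103000) = 0.1576 mm
δ = Σδ_i = 0.2777 mm.

0.278 mm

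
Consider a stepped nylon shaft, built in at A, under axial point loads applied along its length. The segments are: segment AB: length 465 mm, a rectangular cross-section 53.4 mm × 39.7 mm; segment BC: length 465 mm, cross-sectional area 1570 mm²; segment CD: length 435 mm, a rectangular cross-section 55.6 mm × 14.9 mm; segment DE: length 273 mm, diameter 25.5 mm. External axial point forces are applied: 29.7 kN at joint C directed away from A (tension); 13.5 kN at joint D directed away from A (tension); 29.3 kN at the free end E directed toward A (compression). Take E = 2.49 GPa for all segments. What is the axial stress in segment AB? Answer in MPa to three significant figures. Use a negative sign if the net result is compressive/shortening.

Internal axial forces (sectioning from the free end, tension +): N_DE = -29.3 kN, N_CD = -15.8 kN, N_BC = 13.9 kN, N_AB = 13.9 kN.
A_AB = 2120 mm².
σ_AB = N_AB/A_AB = 13900/2120 = 6.557 MPa.

6.56 MPa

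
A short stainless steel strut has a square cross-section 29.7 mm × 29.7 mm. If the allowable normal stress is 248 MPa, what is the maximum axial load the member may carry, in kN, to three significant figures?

219 kN

A = 882.1 mm².
P_max = σ_allow · A = 248 · 882.1 = 218800 N = 218.8 kN.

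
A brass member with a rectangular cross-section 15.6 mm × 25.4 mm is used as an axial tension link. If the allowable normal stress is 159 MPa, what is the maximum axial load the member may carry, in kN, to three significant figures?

A = 396.2 mm².
P_max = σ_allow · A = 159 · 396.2 = 63000 N = 63 kN.

63.0 kN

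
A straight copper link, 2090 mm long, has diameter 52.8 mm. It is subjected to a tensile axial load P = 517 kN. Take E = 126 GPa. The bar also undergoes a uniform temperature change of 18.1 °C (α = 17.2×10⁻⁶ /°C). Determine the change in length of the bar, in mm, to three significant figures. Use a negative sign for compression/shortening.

4.57 mm

A = 2190 mm².
δ_mech = NL/(AE) = 517000·2090/(2190·126000) = 3.917 mm.
δ_thermal = αLΔT = 17.2e-6·2090·18.1 = 0.6507 mm.
δ = δ_mech + δ_thermal = 4.567 mm.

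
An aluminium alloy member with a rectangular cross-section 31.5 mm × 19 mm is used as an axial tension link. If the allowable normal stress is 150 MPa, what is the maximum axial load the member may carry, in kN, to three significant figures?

A = 598.5 mm².
P_max = σ_allow · A = 150 · 598.5 = 89780 N = 89.78 kN.

89.8 kN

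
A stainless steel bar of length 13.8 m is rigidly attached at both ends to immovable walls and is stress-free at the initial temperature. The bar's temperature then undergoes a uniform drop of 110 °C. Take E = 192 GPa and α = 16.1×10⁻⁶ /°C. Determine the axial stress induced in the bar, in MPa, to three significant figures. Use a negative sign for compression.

340 MPa

Free thermal expansion αLΔT = 16.1e-6 · 13800 · -110 = -24.44 mm.
The walls impose strain ε = −(-24.44)/13800 = 1.7710e-03; σ = Eε = 192000 · 1.7710e-03 = 340 MPa.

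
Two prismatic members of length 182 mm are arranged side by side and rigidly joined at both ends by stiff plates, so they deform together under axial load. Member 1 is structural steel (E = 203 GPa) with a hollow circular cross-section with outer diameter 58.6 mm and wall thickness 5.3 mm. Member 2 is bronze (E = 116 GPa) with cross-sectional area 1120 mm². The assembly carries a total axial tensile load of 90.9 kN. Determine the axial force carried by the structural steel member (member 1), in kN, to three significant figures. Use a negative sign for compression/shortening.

A_1 = 887.5 mm².
Equal strain + equilibrium ⇒ each member carries load in proportion to AE: A₁E₁ = 180200000 N, A₂E₂ = 129900000 N, ΣAE = 310100000 N.
F₁ = P·A₁E₁/ΣAE = 90900·180200000/310100000 = 52810 N.

52.8 kN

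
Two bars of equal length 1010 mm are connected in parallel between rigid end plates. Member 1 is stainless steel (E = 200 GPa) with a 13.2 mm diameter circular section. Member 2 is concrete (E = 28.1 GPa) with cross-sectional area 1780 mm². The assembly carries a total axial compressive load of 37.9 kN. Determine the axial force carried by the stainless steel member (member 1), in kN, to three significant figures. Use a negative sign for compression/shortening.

-13.4 kN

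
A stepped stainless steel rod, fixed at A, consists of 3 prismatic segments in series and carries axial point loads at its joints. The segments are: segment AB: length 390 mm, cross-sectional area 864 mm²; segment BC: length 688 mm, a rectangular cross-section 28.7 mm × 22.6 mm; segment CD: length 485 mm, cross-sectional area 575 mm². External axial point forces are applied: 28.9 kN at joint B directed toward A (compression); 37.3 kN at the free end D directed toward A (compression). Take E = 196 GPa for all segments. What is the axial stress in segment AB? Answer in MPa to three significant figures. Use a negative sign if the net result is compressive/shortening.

-76.6 MPa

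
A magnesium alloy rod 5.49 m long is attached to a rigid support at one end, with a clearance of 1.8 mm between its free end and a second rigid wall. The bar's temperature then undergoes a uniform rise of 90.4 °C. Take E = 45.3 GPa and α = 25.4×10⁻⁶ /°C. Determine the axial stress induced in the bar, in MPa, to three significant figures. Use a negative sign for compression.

-89.2 MPa

Free thermal expansion αLΔT = 25.4e-6 · 5490 · 90.4 = 12.61 mm.
The walls engage after the gap closes; constrained expansion = 12.61 − 1.8 = 10.81 mm.
The walls impose strain ε = −(10.81)/5490 = -1.9683e-03; σ = Eε = 45300 · -1.9683e-03 = -89.16 MPa.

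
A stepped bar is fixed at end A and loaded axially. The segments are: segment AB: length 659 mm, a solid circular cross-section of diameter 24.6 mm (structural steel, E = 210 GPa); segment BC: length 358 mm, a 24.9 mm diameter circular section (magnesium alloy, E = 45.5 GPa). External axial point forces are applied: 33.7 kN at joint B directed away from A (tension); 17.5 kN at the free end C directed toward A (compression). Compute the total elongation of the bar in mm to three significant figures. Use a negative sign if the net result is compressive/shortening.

-0.176 mm

Internal axial forces (sectioning from the free end, tension +): N_BC = -17.5 kN, N_AB = 16.2 kN.
A_AB = 475.3 mm².
A_BC = 487 mm².
δ_AB = 16200·659/(475.3·210000) = 0.107 mm
δ_BC = -17500·358/(487·45500) = -0.2828 mm
δ = Σδ_i = -0.1758 mm.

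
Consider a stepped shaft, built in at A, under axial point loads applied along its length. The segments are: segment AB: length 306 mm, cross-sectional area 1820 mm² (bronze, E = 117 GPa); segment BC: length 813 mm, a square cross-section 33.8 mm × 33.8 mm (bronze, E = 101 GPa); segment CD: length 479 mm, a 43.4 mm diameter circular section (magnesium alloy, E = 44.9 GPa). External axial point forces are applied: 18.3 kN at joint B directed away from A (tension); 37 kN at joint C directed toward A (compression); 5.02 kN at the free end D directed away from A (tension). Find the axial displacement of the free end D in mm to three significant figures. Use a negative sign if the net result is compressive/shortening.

-0.209 mm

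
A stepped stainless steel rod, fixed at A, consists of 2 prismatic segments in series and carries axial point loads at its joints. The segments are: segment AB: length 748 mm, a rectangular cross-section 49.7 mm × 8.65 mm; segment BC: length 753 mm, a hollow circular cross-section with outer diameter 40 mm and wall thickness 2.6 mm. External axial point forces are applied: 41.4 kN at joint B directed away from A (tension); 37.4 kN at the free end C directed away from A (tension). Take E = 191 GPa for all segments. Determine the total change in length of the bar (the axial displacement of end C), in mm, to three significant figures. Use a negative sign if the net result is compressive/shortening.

Internal axial forces (sectioning from the free end, tension +): N_BC = 37.4 kN, N_AB = 78.8 kN.
A_AB = 429.9 mm².
A_BC = 305.5 mm².
δ_AB = 78800·748/(429.9·191000) = 0.7178 mm
δ_BC = 37400·753/(305.5·191000) = 0.4827 mm
δ = Σδ_i = 1.2 mm.

1.20 mm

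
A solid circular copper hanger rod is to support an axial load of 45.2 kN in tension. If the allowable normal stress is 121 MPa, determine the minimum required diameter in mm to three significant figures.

Required area A ≥ P/σ_allow = 45200/121 = 373.6 mm².
For a solid circular section, d ≥ √(4A/π) = 21.81 mm.

21.8 mm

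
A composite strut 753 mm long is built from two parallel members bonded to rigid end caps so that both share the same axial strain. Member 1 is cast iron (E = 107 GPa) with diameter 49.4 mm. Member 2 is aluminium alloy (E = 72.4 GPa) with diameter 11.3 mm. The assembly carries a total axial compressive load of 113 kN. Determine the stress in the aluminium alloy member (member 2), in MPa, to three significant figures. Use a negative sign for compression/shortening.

A_1 = 1917 mm².
A_2 = 100.3 mm².
Equal strain + equilibrium ⇒ each member carries load in proportion to AE: A₁E₁ = 205100000 N, A₂E₂ = 7261000 N, ΣAE = 212300000 N.
σ₂ = P·E₂/ΣAE = -113000·72400/212300000 = -38.53 MPa.

-38.5 MPa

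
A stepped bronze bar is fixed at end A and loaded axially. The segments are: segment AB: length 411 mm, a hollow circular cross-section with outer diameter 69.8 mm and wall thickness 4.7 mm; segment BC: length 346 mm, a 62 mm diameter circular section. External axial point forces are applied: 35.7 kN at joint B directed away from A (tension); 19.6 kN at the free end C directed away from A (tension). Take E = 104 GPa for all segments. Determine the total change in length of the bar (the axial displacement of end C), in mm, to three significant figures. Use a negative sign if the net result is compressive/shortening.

Internal axial forces (sectioning from the free end, tension +): N_BC = 19.6 kN, N_AB = 55.3 kN.
A_AB = 961.2 mm².
A_BC = 3019 mm².
δ_AB = 55300·411/(961.2·104000) = 0.2274 mm
δ_BC = 19600·346/(3019·104000) = 0.0216 mm
δ = Σδ_i = 0.249 mm.

0.249 mm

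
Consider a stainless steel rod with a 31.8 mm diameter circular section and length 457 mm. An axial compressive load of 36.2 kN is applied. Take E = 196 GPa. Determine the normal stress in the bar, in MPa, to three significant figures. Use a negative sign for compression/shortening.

A = 794.2 mm².
σ = N/A = -36200/794.2 = -45.58 MPa.

-45.6 MPa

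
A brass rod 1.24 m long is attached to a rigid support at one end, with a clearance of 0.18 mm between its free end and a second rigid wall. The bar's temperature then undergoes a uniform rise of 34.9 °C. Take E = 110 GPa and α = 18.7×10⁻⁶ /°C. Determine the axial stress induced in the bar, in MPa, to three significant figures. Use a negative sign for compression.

-55.8 MPa

Free thermal expansion αLΔT = 18.7e-6 · 1240 · 34.9 = 0.8093 mm.
The walls engage after the gap closes; constrained expansion = 0.8093 − 0.18 = 0.6293 mm.
The walls impose strain ε = −(0.6293)/1240 = -5.0747e-04; σ = Eε = 110000 · -5.0747e-04 = -55.82 MPa.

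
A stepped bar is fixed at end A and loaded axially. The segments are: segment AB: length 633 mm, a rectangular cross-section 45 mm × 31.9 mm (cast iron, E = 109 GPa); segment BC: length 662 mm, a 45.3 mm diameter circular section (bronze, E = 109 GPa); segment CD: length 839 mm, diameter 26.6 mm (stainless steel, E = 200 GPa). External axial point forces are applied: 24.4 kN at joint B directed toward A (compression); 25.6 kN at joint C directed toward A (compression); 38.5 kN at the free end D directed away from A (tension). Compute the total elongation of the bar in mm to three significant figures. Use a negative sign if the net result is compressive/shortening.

Internal axial forces (sectioning from the free end, tension +): N_CD = 38.5 kN, N_BC = 12.9 kN, N_AB = -11.5 kN.
A_AB = 1436 mm².
A_BC = 1612 mm².
A_CD = 555.7 mm².
δ_AB = -11500·633/(1436·109000) = -0.04652 mm
δ_BC = 12900·662/(1612·109000) = 0.04861 mm
δ_CD = 38500·839/(555.7·200000) = 0.2906 mm
δ = Σδ_i = 0.2927 mm.

0.293 mm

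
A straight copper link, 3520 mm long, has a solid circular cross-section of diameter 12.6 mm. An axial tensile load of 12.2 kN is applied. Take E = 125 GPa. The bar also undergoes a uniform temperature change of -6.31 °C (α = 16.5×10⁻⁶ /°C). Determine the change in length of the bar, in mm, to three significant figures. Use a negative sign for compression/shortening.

2.39 mm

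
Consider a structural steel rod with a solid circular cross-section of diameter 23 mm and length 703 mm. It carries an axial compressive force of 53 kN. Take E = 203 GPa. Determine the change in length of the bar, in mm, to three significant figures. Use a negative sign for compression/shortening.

-0.442 mm

A = 415.5 mm².
δ_mech = NL/(AE) = -53000·703/(415.5·203000) = -0.4418 mm.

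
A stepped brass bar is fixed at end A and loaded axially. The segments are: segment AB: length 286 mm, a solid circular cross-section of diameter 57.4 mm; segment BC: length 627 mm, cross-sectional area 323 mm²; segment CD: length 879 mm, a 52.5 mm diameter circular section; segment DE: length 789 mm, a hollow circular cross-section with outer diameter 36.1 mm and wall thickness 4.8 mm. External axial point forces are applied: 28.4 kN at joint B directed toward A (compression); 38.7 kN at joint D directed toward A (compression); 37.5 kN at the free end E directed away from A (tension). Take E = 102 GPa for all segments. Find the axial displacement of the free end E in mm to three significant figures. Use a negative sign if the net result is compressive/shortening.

0.555 mm

Internal axial forces (sectioning from the free end, tension +): N_DE = 37.5 kN, N_CD = -1.2 kN, N_BC = -1.2 kN, N_AB = -29.6 kN.
A_AB = 2588 mm².
A_CD = 2165 mm².
A_DE = 472 mm².
δ_AB = -29600·286/(2588·102000) = -0.03207 mm
δ_BC = -1200·627/(323·102000) = -0.02284 mm
δ_CD = -1200·879/(2165·102000) = -0.004777 mm
δ_DE = 37500·789/(472·102000) = 0.6146 mm
δ = Σδ_i = 0.5549 mm.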